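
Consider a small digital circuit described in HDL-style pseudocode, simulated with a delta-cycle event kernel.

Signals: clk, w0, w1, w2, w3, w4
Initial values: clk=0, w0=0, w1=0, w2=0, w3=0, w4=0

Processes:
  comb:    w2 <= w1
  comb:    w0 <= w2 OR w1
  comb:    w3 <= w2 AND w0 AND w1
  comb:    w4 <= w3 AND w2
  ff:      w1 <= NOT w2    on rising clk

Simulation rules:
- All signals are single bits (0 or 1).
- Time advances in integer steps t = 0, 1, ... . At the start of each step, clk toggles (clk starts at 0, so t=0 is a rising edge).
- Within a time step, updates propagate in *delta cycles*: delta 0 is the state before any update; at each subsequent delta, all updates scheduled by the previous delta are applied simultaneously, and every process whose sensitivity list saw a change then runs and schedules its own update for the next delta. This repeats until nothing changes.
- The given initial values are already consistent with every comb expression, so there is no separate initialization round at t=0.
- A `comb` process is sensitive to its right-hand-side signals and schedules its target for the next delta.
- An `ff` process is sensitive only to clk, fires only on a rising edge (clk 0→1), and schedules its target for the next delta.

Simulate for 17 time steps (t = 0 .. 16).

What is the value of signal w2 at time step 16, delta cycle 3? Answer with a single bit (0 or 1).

1

t=0 Δ0: clk=0 w1=0 w3=0 w0=0 w4=0 w2=0
  Δ1: clk:0→1
  Δ2: w1:0→1
  Δ3: w0:0→1, w2:0→1
  Δ4: w3:0→1
  Δ5: w4:0→1
  (5Δ to stable)
t=1 Δ0: clk=1 w1=1 w3=1 w0=1 w4=1 w2=1
  Δ1: clk:1→0
  (1Δ to stable)
t=2 Δ0: clk=0 w1=1 w3=1 w0=1 w4=1 w2=1
  Δ1: clk:0→1
  Δ2: w1:1→0
  Δ3: w3:1→0, w2:1→0
  Δ4: w0:1→0, w4:1→0
  (4Δ to stable)
t=3 Δ0: clk=1 w1=0 w3=0 w0=0 w4=0 w2=0
  Δ1: clk:1→0
  (1Δ to stable)
t=4 Δ0: clk=0 w1=0 w3=0 w0=0 w4=0 w2=0
  Δ1: clk:0→1
  Δ2: w1:0→1
  Δ3: w0:0→1, w2:0→1
  Δ4: w3:0→1
  Δ5: w4:0→1
  (5Δ to stable)
t=5 Δ0: clk=1 w1=1 w3=1 w0=1 w4=1 w2=1
  Δ1: clk:1→0
  (1Δ to stable)
t=6 Δ0: clk=0 w1=1 w3=1 w0=1 w4=1 w2=1
  Δ1: clk:0→1
  Δ2: w1:1→0
  Δ3: w3:1→0, w2:1→0
  Δ4: w0:1→0, w4:1→0
  (4Δ to stable)
t=7 Δ0: clk=1 w1=0 w3=0 w0=0 w4=0 w2=0
  Δ1: clk:1→0
  (1Δ to stable)
t=8 Δ0: clk=0 w1=0 w3=0 w0=0 w4=0 w2=0
  Δ1: clk:0→1
  Δ2: w1:0→1
  Δ3: w0:0→1, w2:0→1
  Δ4: w3:0→1
  Δ5: w4:0→1
  (5Δ to stable)
t=9 Δ0: clk=1 w1=1 w3=1 w0=1 w4=1 w2=1
  Δ1: clk:1→0
  (1Δ to stable)
t=10 Δ0: clk=0 w1=1 w3=1 w0=1 w4=1 w2=1
  Δ1: clk:0→1
  Δ2: w1:1→0
  Δ3: w3:1→0, w2:1→0
  Δ4: w0:1→0, w4:1→0
  (4Δ to stable)
t=11 Δ0: clk=1 w1=0 w3=0 w0=0 w4=0 w2=0
  Δ1: clk:1→0
  (1Δ to stable)
t=12 Δ0: clk=0 w1=0 w3=0 w0=0 w4=0 w2=0
  Δ1: clk:0→1
  Δ2: w1:0→1
  Δ3: w0:0→1, w2:0→1
  Δ4: w3:0→1
  Δ5: w4:0→1
  (5Δ to stable)
t=13 Δ0: clk=1 w1=1 w3=1 w0=1 w4=1 w2=1
  Δ1: clk:1→0
  (1Δ to stable)
t=14 Δ0: clk=0 w1=1 w3=1 w0=1 w4=1 w2=1
  Δ1: clk:0→1
  Δ2: w1:1→0
  Δ3: w3:1→0, w2:1→0
  Δ4: w0:1→0, w4:1→0
  (4Δ to stable)
t=15 Δ0: clk=1 w1=0 w3=0 w0=0 w4=0 w2=0
  Δ1: clk:1→0
  (1Δ to stable)
t=16 Δ0: clk=0 w1=0 w3=0 w0=0 w4=0 w2=0
  Δ1: clk:0→1
  Δ2: w1:0→1
  Δ3: w0:0→1, w2:0→1
  Δ4: w3:0→1
  Δ5: w4:0→1
  (5Δ to stable)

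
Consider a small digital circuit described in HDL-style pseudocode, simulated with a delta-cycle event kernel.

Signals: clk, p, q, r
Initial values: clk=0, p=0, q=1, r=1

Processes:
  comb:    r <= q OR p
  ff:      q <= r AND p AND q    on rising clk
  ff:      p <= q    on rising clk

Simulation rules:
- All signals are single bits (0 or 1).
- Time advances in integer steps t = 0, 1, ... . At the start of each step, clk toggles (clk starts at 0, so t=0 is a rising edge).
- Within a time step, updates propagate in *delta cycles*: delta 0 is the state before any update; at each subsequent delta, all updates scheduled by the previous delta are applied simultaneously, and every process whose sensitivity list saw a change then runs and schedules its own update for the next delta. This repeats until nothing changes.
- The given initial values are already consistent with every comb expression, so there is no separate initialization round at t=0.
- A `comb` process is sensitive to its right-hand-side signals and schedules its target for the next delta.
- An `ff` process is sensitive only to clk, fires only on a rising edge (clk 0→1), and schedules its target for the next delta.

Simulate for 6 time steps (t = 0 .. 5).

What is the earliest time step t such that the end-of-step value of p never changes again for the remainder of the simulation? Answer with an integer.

[bits: q,p,r,clk]
t=0: Δ0=1010 Δ1=1011 Δ2=0111 | 2Δ
t=1: Δ0=0111 Δ1=0110 | 1Δ
t=2: Δ0=0110 Δ1=0111 Δ2=0011 Δ3=0001 | 3Δ
t=3: Δ0=0001 Δ1=0000 | 1Δ
t=4: Δ0=0000 Δ1=0001 | 1Δ
t=5: Δ0=0001 Δ1=0000 | 1Δ

2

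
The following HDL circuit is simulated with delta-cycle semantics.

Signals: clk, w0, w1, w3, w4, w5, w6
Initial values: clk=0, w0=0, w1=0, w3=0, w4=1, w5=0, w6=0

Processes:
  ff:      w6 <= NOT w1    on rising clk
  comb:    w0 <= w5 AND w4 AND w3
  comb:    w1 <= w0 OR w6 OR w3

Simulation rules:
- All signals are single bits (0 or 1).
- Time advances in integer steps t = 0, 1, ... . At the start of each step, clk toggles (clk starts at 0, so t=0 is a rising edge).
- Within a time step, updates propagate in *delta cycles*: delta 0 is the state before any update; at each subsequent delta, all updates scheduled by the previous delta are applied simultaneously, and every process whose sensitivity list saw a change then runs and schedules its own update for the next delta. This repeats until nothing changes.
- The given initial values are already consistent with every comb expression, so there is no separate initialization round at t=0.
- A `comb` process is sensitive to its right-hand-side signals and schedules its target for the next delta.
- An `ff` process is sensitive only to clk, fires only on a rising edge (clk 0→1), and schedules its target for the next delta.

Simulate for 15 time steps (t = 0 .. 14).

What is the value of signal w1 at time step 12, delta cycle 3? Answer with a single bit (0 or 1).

1

t0.Δ0 w3=0 clk=0 w5=0 w1=0 w0=0 w4=1 w6=0
t0.Δ1 w3=0 clk=1 w5=0 w1=0 w0=0 w4=1 w6=0
t0.Δ2 w3=0 clk=1 w5=0 w1=0 w0=0 w4=1 w6=1
t0.Δ3 w3=0 clk=1 w5=0 w1=1 w0=0 w4=1 w6=1
t1.Δ0 w3=0 clk=1 w5=0 w1=1 w0=0 w4=1 w6=1
t1.Δ1 w3=0 clk=0 w5=0 w1=1 w0=0 w4=1 w6=1
t2.Δ0 w3=0 clk=0 w5=0 w1=1 w0=0 w4=1 w6=1
t2.Δ1 w3=0 clk=1 w5=0 w1=1 w0=0 w4=1 w6=1
t2.Δ2 w3=0 clk=1 w5=0 w1=1 w0=0 w4=1 w6=0
t2.Δ3 w3=0 clk=1 w5=0 w1=0 w0=0 w4=1 w6=0
t3.Δ0 w3=0 clk=1 w5=0 w1=0 w0=0 w4=1 w6=0
t3.Δ1 w3=0 clk=0 w5=0 w1=0 w0=0 w4=1 w6=0
t4.Δ0 w3=0 clk=0 w5=0 w1=0 w0=0 w4=1 w6=0
t4.Δ1 w3=0 clk=1 w5=0 w1=0 w0=0 w4=1 w6=0
t4.Δ2 w3=0 clk=1 w5=0 w1=0 w0=0 w4=1 w6=1
t4.Δ3 w3=0 clk=1 w5=0 w1=1 w0=0 w4=1 w6=1
t5.Δ0 w3=0 clk=1 w5=0 w1=1 w0=0 w4=1 w6=1
t5.Δ1 w3=0 clk=0 w5=0 w1=1 w0=0 w4=1 w6=1
t6.Δ0 w3=0 clk=0 w5=0 w1=1 w0=0 w4=1 w6=1
t6.Δ1 w3=0 clk=1 w5=0 w1=1 w0=0 w4=1 w6=1
t6.Δ2 w3=0 clk=1 w5=0 w1=1 w0=0 w4=1 w6=0
t6.Δ3 w3=0 clk=1 w5=0 w1=0 w0=0 w4=1 w6=0
t7.Δ0 w3=0 clk=1 w5=0 w1=0 w0=0 w4=1 w6=0
t7.Δ1 w3=0 clk=0 w5=0 w1=0 w0=0 w4=1 w6=0
t8.Δ0 w3=0 clk=0 w5=0 w1=0 w0=0 w4=1 w6=0
t8.Δ1 w3=0 clk=1 w5=0 w1=0 w0=0 w4=1 w6=0
t8.Δ2 w3=0 clk=1 w5=0 w1=0 w0=0 w4=1 w6=1
t8.Δ3 w3=0 clk=1 w5=0 w1=1 w0=0 w4=1 w6=1
t9.Δ0 w3=0 clk=1 w5=0 w1=1 w0=0 w4=1 w6=1
t9.Δ1 w3=0 clk=0 w5=0 w1=1 w0=0 w4=1 w6=1
t10.Δ0 w3=0 clk=0 w5=0 w1=1 w0=0 w4=1 w6=1
t10.Δ1 w3=0 clk=1 w5=0 w1=1 w0=0 w4=1 w6=1
t10.Δ2 w3=0 clk=1 w5=0 w1=1 w0=0 w4=1 w6=0
t10.Δ3 w3=0 clk=1 w5=0 w1=0 w0=0 w4=1 w6=0
t11.Δ0 w3=0 clk=1 w5=0 w1=0 w0=0 w4=1 w6=0
t11.Δ1 w3=0 clk=0 w5=0 w1=0 w0=0 w4=1 w6=0
t12.Δ0 w3=0 clk=0 w5=0 w1=0 w0=0 w4=1 w6=0
t12.Δ1 w3=0 clk=1 w5=0 w1=0 w0=0 w4=1 w6=0
t12.Δ2 w3=0 clk=1 w5=0 w1=0 w0=0 w4=1 w6=1
t12.Δ3 w3=0 clk=1 w5=0 w1=1 w0=0 w4=1 w6=1
t13.Δ0 w3=0 clk=1 w5=0 w1=1 w0=0 w4=1 w6=1
t13.Δ1 w3=0 clk=0 w5=0 w1=1 w0=0 w4=1 w6=1
t14.Δ0 w3=0 clk=0 w5=0 w1=1 w0=0 w4=1 w6=1
t14.Δ1 w3=0 clk=1 w5=0 w1=1 w0=0 w4=1 w6=1
t14.Δ2 w3=0 clk=1 w5=0 w1=1 w0=0 w4=1 w6=0
t14.Δ3 w3=0 clk=1 w5=0 w1=0 w0=0 w4=1 w6=0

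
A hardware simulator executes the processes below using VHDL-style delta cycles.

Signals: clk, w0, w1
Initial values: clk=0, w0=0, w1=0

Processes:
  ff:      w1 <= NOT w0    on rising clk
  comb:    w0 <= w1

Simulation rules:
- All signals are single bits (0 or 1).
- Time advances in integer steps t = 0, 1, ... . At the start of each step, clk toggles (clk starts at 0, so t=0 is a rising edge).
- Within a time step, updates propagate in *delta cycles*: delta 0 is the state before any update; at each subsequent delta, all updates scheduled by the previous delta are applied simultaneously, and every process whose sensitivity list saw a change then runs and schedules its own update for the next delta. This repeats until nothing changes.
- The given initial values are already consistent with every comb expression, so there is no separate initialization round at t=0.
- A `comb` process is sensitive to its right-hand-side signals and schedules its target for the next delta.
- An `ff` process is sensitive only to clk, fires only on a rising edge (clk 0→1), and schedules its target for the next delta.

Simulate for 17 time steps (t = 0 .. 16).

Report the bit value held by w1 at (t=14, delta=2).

[bits: clk,w0,w1]
t=0: Δ0=000 Δ1=100 Δ2=101 Δ3=111 | 3Δ
t=1: Δ0=111 Δ1=011 | 1Δ
t=2: Δ0=011 Δ1=111 Δ2=110 Δ3=100 | 3Δ
t=3: Δ0=100 Δ1=000 | 1Δ
t=4: Δ0=000 Δ1=100 Δ2=101 Δ3=111 | 3Δ
t=5: Δ0=111 Δ1=011 | 1Δ
t=6: Δ0=011 Δ1=111 Δ2=110 Δ3=100 | 3Δ
t=7: Δ0=100 Δ1=000 | 1Δ
t=8: Δ0=000 Δ1=100 Δ2=101 Δ3=111 | 3Δ
t=9: Δ0=111 Δ1=011 | 1Δ
t=10: Δ0=011 Δ1=111 Δ2=110 Δ3=100 | 3Δ
t=11: Δ0=100 Δ1=000 | 1Δ
t=12: Δ0=000 Δ1=100 Δ2=101 Δ3=111 | 3Δ
t=13: Δ0=111 Δ1=011 | 1Δ
t=14: Δ0=011 Δ1=111 Δ2=110 Δ3=100 | 3Δ
t=15: Δ0=100 Δ1=000 | 1Δ
t=16: Δ0=000 Δ1=100 Δ2=101 Δ3=111 | 3Δ

0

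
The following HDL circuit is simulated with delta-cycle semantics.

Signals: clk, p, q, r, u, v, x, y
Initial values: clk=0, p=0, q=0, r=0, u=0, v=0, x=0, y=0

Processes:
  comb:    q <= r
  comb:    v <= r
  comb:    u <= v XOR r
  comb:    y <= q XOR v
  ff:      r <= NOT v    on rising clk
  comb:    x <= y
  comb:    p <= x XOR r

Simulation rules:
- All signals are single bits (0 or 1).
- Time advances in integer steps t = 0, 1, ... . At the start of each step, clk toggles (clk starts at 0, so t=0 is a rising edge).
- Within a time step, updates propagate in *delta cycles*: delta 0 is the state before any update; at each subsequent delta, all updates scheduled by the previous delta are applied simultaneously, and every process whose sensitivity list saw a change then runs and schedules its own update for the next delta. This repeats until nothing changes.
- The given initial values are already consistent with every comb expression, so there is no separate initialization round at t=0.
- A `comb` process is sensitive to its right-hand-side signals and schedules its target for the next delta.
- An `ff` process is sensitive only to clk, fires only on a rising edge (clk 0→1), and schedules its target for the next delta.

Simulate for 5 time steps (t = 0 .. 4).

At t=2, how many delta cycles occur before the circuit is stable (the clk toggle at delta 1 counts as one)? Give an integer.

4

[bits: v,u,p,clk,q,r,y,x]
t=0: Δ0=00000000 Δ1=00010000 Δ2=00010100 Δ3=11111100 Δ4=10111100 | 4Δ
t=1: Δ0=10111100 Δ1=10101100 | 1Δ
t=2: Δ0=10101100 Δ1=10111100 Δ2=10111000 Δ3=01010000 Δ4=00010000 | 4Δ
t=3: Δ0=00010000 Δ1=00000000 | 1Δ
t=4: Δ0=00000000 Δ1=00010000 Δ2=00010100 Δ3=11111100 Δ4=10111100 | 4Δ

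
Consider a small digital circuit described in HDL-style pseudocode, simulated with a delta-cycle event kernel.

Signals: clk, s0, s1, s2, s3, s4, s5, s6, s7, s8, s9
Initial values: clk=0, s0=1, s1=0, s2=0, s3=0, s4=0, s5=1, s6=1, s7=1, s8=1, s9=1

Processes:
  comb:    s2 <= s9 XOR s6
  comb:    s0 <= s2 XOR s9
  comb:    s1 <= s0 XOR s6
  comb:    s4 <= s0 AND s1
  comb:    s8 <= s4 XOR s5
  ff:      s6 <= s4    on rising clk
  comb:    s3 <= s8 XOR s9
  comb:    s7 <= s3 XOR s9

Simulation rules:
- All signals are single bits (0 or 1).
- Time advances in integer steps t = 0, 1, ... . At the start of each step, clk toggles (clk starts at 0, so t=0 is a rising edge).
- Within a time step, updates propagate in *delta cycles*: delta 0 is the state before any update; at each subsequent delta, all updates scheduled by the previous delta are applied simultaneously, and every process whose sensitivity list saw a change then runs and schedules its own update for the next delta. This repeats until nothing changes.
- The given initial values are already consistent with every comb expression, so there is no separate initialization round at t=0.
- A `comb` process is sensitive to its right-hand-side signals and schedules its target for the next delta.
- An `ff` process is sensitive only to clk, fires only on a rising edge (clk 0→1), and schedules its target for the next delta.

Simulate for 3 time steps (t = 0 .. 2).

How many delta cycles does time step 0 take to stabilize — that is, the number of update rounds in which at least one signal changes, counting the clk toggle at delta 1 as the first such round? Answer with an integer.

8

[bits: s5,s7,s6,s4,s0,s2,s9,s3,s8,clk,s1]
t=0: Δ0=11101010100 Δ1=11101010110 Δ2=11001010110 Δ3=11001110111 Δ4=11010110111 Δ5=11000110010 Δ6=11000111110 Δ7=10000110110 Δ8=11000110110 | 8Δ
t=1: Δ0=11000110110 Δ1=11000110100 | 1Δ
t=2: Δ0=11000110100 Δ1=11000110110 | 1Δ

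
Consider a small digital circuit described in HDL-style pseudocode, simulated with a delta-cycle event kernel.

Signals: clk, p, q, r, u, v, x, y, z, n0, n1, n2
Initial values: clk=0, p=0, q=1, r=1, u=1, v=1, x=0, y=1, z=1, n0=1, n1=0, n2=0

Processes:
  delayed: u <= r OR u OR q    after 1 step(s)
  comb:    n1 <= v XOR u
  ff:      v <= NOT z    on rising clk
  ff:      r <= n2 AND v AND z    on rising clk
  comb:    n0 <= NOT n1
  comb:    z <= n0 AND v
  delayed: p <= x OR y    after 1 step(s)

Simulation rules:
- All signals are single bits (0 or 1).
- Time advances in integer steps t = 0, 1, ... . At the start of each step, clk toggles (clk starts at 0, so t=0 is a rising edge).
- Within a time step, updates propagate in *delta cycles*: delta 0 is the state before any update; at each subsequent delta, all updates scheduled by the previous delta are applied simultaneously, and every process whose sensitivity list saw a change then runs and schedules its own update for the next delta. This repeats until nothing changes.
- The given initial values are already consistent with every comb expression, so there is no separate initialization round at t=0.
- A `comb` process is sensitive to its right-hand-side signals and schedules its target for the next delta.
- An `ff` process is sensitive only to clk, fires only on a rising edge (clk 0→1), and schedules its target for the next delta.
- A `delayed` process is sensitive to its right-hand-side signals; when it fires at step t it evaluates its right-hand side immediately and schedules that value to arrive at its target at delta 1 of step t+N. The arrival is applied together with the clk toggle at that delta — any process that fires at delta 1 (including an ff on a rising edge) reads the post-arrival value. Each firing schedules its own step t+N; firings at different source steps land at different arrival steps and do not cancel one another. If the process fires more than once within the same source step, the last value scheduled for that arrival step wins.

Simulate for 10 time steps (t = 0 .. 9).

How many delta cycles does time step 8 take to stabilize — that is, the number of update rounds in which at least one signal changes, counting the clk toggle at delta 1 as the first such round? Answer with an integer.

t0.Δ0 clk=0 n2=0 n0=1 r=1 p=0 n1=0 u=1 v=1 y=1 x=0 z=1 q=1
t0.Δ1 clk=1 n2=0 n0=1 r=1 p=0 n1=0 u=1 v=1 y=1 x=0 z=1 q=1
t0.Δ2 clk=1 n2=0 n0=1 r=0 p=0 n1=0 u=1 v=0 y=1 x=0 z=1 q=1
t0.Δ3 clk=1 n2=0 n0=1 r=0 p=0 n1=1 u=1 v=0 y=1 x=0 z=0 q=1
t0.Δ4 clk=1 n2=0 n0=0 r=0 p=0 n1=1 u=1 v=0 y=1 x=0 z=0 q=1
t1.Δ0 clk=1 n2=0 n0=0 r=0 p=0 n1=1 u=1 v=0 y=1 x=0 z=0 q=1
t1.Δ1 clk=0 n2=0 n0=0 r=0 p=0 n1=1 u=1 v=0 y=1 x=0 z=0 q=1
t2.Δ0 clk=0 n2=0 n0=0 r=0 p=0 n1=1 u=1 v=0 y=1 x=0 z=0 q=1
t2.Δ1 clk=1 n2=0 n0=0 r=0 p=0 n1=1 u=1 v=0 y=1 x=0 z=0 q=1
t2.Δ2 clk=1 n2=0 n0=0 r=0 p=0 n1=1 u=1 v=1 y=1 x=0 z=0 q=1
t2.Δ3 clk=1 n2=0 n0=0 r=0 p=0 n1=0 u=1 v=1 y=1 x=0 z=0 q=1
t2.Δ4 clk=1 n2=0 n0=1 r=0 p=0 n1=0 u=1 v=1 y=1 x=0 z=0 q=1
t2.Δ5 clk=1 n2=0 n0=1 r=0 p=0 n1=0 u=1 v=1 y=1 x=0 z=1 q=1
t3.Δ0 clk=1 n2=0 n0=1 r=0 p=0 n1=0 u=1 v=1 y=1 x=0 z=1 q=1
t3.Δ1 clk=0 n2=0 n0=1 r=0 p=0 n1=0 u=1 v=1 y=1 x=0 z=1 q=1
t4.Δ0 clk=0 n2=0 n0=1 r=0 p=0 n1=0 u=1 v=1 y=1 x=0 z=1 q=1
t4.Δ1 clk=1 n2=0 n0=1 r=0 p=0 n1=0 u=1 v=1 y=1 x=0 z=1 q=1
t4.Δ2 clk=1 n2=0 n0=1 r=0 p=0 n1=0 u=1 v=0 y=1 x=0 z=1 q=1
t4.Δ3 clk=1 n2=0 n0=1 r=0 p=0 n1=1 u=1 v=0 y=1 x=0 z=0 q=1
t4.Δ4 clk=1 n2=0 n0=0 r=0 p=0 n1=1 u=1 v=0 y=1 x=0 z=0 q=1
t5.Δ0 clk=1 n2=0 n0=0 r=0 p=0 n1=1 u=1 v=0 y=1 x=0 z=0 q=1
t5.Δ1 clk=0 n2=0 n0=0 r=0 p=0 n1=1 u=1 v=0 y=1 x=0 z=0 q=1
t6.Δ0 clk=0 n2=0 n0=0 r=0 p=0 n1=1 u=1 v=0 y=1 x=0 z=0 q=1
t6.Δ1 clk=1 n2=0 n0=0 r=0 p=0 n1=1 u=1 v=0 y=1 x=0 z=0 q=1
t6.Δ2 clk=1 n2=0 n0=0 r=0 p=0 n1=1 u=1 v=1 y=1 x=0 z=0 q=1
t6.Δ3 clk=1 n2=0 n0=0 r=0 p=0 n1=0 u=1 v=1 y=1 x=0 z=0 q=1
t6.Δ4 clk=1 n2=0 n0=1 r=0 p=0 n1=0 u=1 v=1 y=1 x=0 z=0 q=1
t6.Δ5 clk=1 n2=0 n0=1 r=0 p=0 n1=0 u=1 v=1 y=1 x=0 z=1 q=1
t7.Δ0 clk=1 n2=0 n0=1 r=0 p=0 n1=0 u=1 v=1 y=1 x=0 z=1 q=1
t7.Δ1 clk=0 n2=0 n0=1 r=0 p=0 n1=0 u=1 v=1 y=1 x=0 z=1 q=1
t8.Δ0 clk=0 n2=0 n0=1 r=0 p=0 n1=0 u=1 v=1 y=1 x=0 z=1 q=1
t8.Δ1 clk=1 n2=0 n0=1 r=0 p=0 n1=0 u=1 v=1 y=1 x=0 z=1 q=1
t8.Δ2 clk=1 n2=0 n0=1 r=0 p=0 n1=0 u=1 v=0 y=1 x=0 z=1 q=1
t8.Δ3 clk=1 n2=0 n0=1 r=0 p=0 n1=1 u=1 v=0 y=1 x=0 z=0 q=1
t8.Δ4 clk=1 n2=0 n0=0 r=0 p=0 n1=1 u=1 v=0 y=1 x=0 z=0 q=1
t9.Δ0 clk=1 n2=0 n0=0 r=0 p=0 n1=1 u=1 v=0 y=1 x=0 z=0 q=1
t9.Δ1 clk=0 n2=0 n0=0 r=0 p=0 n1=1 u=1 v=0 y=1 x=0 z=0 q=1

4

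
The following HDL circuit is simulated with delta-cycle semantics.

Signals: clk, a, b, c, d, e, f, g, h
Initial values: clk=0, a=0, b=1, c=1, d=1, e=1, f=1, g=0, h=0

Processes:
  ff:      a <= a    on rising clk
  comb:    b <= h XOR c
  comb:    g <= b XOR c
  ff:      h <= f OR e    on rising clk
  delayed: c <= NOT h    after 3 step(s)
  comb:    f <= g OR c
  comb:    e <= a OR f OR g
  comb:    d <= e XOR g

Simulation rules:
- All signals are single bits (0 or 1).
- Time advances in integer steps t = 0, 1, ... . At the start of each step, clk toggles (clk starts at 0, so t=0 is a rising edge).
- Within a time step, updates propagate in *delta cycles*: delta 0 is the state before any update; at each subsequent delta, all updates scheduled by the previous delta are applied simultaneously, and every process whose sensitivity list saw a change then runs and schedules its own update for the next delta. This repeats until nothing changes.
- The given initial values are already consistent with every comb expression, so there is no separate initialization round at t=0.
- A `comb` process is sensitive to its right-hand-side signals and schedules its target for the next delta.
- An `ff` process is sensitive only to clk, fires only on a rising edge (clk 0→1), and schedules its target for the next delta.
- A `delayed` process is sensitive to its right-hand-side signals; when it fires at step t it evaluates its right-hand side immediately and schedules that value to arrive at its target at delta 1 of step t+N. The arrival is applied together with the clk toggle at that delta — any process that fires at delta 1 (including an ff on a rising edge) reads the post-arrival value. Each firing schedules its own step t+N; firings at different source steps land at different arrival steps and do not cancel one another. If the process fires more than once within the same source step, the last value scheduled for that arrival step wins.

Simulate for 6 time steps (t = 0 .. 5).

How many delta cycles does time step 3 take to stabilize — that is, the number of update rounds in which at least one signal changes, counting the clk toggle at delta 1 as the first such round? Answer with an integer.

[bits: f,c,b,g,e,a,clk,d,h]
t=0: Δ0=111010010 Δ1=111010110 Δ2=111010111 Δ3=110010111 Δ4=110110111 Δ5=110110101 | 5Δ
t=1: Δ0=110110101 Δ1=110110001 | 1Δ
t=2: Δ0=110110001 Δ1=110110101 | 1Δ
t=3: Δ0=110110101 Δ1=100110001 Δ2=101010001 Δ3=001110011 Δ4=101110001 | 4Δ
t=4: Δ0=101110001 Δ1=101110101 | 1Δ
t=5: Δ0=101110101 Δ1=101110001 | 1Δ

4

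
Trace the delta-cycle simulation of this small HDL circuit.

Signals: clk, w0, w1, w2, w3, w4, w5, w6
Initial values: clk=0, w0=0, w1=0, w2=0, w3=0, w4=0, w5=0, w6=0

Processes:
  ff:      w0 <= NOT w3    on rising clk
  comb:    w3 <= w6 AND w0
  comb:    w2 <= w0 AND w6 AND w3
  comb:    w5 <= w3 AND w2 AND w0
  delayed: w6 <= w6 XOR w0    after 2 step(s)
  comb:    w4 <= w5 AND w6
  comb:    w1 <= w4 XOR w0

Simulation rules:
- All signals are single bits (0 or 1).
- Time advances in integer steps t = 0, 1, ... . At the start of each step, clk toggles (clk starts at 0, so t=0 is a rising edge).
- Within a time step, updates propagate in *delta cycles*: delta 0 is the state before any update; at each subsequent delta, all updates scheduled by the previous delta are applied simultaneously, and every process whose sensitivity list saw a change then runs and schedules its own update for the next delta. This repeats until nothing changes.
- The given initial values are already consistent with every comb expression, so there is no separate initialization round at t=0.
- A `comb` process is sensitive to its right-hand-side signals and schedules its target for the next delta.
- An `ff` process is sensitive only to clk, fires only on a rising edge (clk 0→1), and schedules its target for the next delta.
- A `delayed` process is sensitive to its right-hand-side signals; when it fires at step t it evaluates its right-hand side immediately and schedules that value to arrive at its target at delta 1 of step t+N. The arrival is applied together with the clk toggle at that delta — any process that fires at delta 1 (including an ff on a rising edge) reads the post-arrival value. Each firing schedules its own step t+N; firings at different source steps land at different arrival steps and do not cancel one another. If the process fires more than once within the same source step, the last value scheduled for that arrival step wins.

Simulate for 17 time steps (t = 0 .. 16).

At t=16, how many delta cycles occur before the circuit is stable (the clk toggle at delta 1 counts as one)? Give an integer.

3

t0.Δ0 w5=0 w3=0 w1=0 clk=0 w6=0 w4=0 w0=0 w2=0
t0.Δ1 w5=0 w3=0 w1=0 clk=1 w6=0 w4=0 w0=0 w2=0
t0.Δ2 w5=0 w3=0 w1=0 clk=1 w6=0 w4=0 w0=1 w2=0
t0.Δ3 w5=0 w3=0 w1=1 clk=1 w6=0 w4=0 w0=1 w2=0
t1.Δ0 w5=0 w3=0 w1=1 clk=1 w6=0 w4=0 w0=1 w2=0
t1.Δ1 w5=0 w3=0 w1=1 clk=0 w6=0 w4=0 w0=1 w2=0
t2.Δ0 w5=0 w3=0 w1=1 clk=0 w6=0 w4=0 w0=1 w2=0
t2.Δ1 w5=0 w3=0 w1=1 clk=1 w6=1 w4=0 w0=1 w2=0
t2.Δ2 w5=0 w3=1 w1=1 clk=1 w6=1 w4=0 w0=1 w2=0
t2.Δ3 w5=0 w3=1 w1=1 clk=1 w6=1 w4=0 w0=1 w2=1
t2.Δ4 w5=1 w3=1 w1=1 clk=1 w6=1 w4=0 w0=1 w2=1
t2.Δ5 w5=1 w3=1 w1=1 clk=1 w6=1 w4=1 w0=1 w2=1
t2.Δ6 w5=1 w3=1 w1=0 clk=1 w6=1 w4=1 w0=1 w2=1
t3.Δ0 w5=1 w3=1 w1=0 clk=1 w6=1 w4=1 w0=1 w2=1
t3.Δ1 w5=1 w3=1 w1=0 clk=0 w6=1 w4=1 w0=1 w2=1
t4.Δ0 w5=1 w3=1 w1=0 clk=0 w6=1 w4=1 w0=1 w2=1
t4.Δ1 w5=1 w3=1 w1=0 clk=1 w6=0 w4=1 w0=1 w2=1
t4.Δ2 w5=1 w3=0 w1=0 clk=1 w6=0 w4=0 w0=0 w2=0
t4.Δ3 w5=0 w3=0 w1=0 clk=1 w6=0 w4=0 w0=0 w2=0
t5.Δ0 w5=0 w3=0 w1=0 clk=1 w6=0 w4=0 w0=0 w2=0
t5.Δ1 w5=0 w3=0 w1=0 clk=0 w6=0 w4=0 w0=0 w2=0
t6.Δ0 w5=0 w3=0 w1=0 clk=0 w6=0 w4=0 w0=0 w2=0
t6.Δ1 w5=0 w3=0 w1=0 clk=1 w6=0 w4=0 w0=0 w2=0
t6.Δ2 w5=0 w3=0 w1=0 clk=1 w6=0 w4=0 w0=1 w2=0
t6.Δ3 w5=0 w3=0 w1=1 clk=1 w6=0 w4=0 w0=1 w2=0
t7.Δ0 w5=0 w3=0 w1=1 clk=1 w6=0 w4=0 w0=1 w2=0
t7.Δ1 w5=0 w3=0 w1=1 clk=0 w6=0 w4=0 w0=1 w2=0
t8.Δ0 w5=0 w3=0 w1=1 clk=0 w6=0 w4=0 w0=1 w2=0
t8.Δ1 w5=0 w3=0 w1=1 clk=1 w6=1 w4=0 w0=1 w2=0
t8.Δ2 w5=0 w3=1 w1=1 clk=1 w6=1 w4=0 w0=1 w2=0
t8.Δ3 w5=0 w3=1 w1=1 clk=1 w6=1 w4=0 w0=1 w2=1
t8.Δ4 w5=1 w3=1 w1=1 clk=1 w6=1 w4=0 w0=1 w2=1
t8.Δ5 w5=1 w3=1 w1=1 clk=1 w6=1 w4=1 w0=1 w2=1
t8.Δ6 w5=1 w3=1 w1=0 clk=1 w6=1 w4=1 w0=1 w2=1
t9.Δ0 w5=1 w3=1 w1=0 clk=1 w6=1 w4=1 w0=1 w2=1
t9.Δ1 w5=1 w3=1 w1=0 clk=0 w6=1 w4=1 w0=1 w2=1
t10.Δ0 w5=1 w3=1 w1=0 clk=0 w6=1 w4=1 w0=1 w2=1
t10.Δ1 w5=1 w3=1 w1=0 clk=1 w6=0 w4=1 w0=1 w2=1
t10.Δ2 w5=1 w3=0 w1=0 clk=1 w6=0 w4=0 w0=0 w2=0
t10.Δ3 w5=0 w3=0 w1=0 clk=1 w6=0 w4=0 w0=0 w2=0
t11.Δ0 w5=0 w3=0 w1=0 clk=1 w6=0 w4=0 w0=0 w2=0
t11.Δ1 w5=0 w3=0 w1=0 clk=0 w6=0 w4=0 w0=0 w2=0
t12.Δ0 w5=0 w3=0 w1=0 clk=0 w6=0 w4=0 w0=0 w2=0
t12.Δ1 w5=0 w3=0 w1=0 clk=1 w6=0 w4=0 w0=0 w2=0
t12.Δ2 w5=0 w3=0 w1=0 clk=1 w6=0 w4=0 w0=1 w2=0
t12.Δ3 w5=0 w3=0 w1=1 clk=1 w6=0 w4=0 w0=1 w2=0
t13.Δ0 w5=0 w3=0 w1=1 clk=1 w6=0 w4=0 w0=1 w2=0
t13.Δ1 w5=0 w3=0 w1=1 clk=0 w6=0 w4=0 w0=1 w2=0
t14.Δ0 w5=0 w3=0 w1=1 clk=0 w6=0 w4=0 w0=1 w2=0
t14.Δ1 w5=0 w3=0 w1=1 clk=1 w6=1 w4=0 w0=1 w2=0
t14.Δ2 w5=0 w3=1 w1=1 clk=1 w6=1 w4=0 w0=1 w2=0
t14.Δ3 w5=0 w3=1 w1=1 clk=1 w6=1 w4=0 w0=1 w2=1
t14.Δ4 w5=1 w3=1 w1=1 clk=1 w6=1 w4=0 w0=1 w2=1
t14.Δ5 w5=1 w3=1 w1=1 clk=1 w6=1 w4=1 w0=1 w2=1
t14.Δ6 w5=1 w3=1 w1=0 clk=1 w6=1 w4=1 w0=1 w2=1
t15.Δ0 w5=1 w3=1 w1=0 clk=1 w6=1 w4=1 w0=1 w2=1
t15.Δ1 w5=1 w3=1 w1=0 clk=0 w6=1 w4=1 w0=1 w2=1
t16.Δ0 w5=1 w3=1 w1=0 clk=0 w6=1 w4=1 w0=1 w2=1
t16.Δ1 w5=1 w3=1 w1=0 clk=1 w6=0 w4=1 w0=1 w2=1
t16.Δ2 w5=1 w3=0 w1=0 clk=1 w6=0 w4=0 w0=0 w2=0
t16.Δ3 w5=0 w3=0 w1=0 clk=1 w6=0 w4=0 w0=0 w2=0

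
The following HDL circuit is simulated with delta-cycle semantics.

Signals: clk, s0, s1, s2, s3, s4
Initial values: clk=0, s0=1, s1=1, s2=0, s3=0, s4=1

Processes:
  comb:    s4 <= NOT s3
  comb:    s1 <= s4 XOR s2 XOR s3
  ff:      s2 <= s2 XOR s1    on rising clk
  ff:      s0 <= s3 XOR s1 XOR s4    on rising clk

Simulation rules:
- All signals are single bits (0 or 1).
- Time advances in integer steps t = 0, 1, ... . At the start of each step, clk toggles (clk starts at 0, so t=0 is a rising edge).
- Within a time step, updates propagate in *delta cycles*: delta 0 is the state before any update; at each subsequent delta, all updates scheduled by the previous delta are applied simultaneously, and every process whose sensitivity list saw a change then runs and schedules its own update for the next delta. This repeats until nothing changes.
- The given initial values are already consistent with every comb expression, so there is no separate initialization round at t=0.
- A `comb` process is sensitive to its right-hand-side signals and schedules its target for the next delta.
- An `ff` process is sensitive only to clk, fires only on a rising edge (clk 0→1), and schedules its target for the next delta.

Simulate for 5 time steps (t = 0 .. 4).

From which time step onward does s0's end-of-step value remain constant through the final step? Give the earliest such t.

t0.Δ0 clk=0 s4=1 s3=0 s1=1 s2=0 s0=1
t0.Δ1 clk=1 s4=1 s3=0 s1=1 s2=0 s0=1
t0.Δ2 clk=1 s4=1 s3=0 s1=1 s2=1 s0=0
t0.Δ3 clk=1 s4=1 s3=0 s1=0 s2=1 s0=0
t1.Δ0 clk=1 s4=1 s3=0 s1=0 s2=1 s0=0
t1.Δ1 clk=0 s4=1 s3=0 s1=0 s2=1 s0=0
t2.Δ0 clk=0 s4=1 s3=0 s1=0 s2=1 s0=0
t2.Δ1 clk=1 s4=1 s3=0 s1=0 s2=1 s0=0
t2.Δ2 clk=1 s4=1 s3=0 s1=0 s2=1 s0=1
t3.Δ0 clk=1 s4=1 s3=0 s1=0 s2=1 s0=1
t3.Δ1 clk=0 s4=1 s3=0 s1=0 s2=1 s0=1
t4.Δ0 clk=0 s4=1 s3=0 s1=0 s2=1 s0=1
t4.Δ1 clk=1 s4=1 s3=0 s1=0 s2=1 s0=1

2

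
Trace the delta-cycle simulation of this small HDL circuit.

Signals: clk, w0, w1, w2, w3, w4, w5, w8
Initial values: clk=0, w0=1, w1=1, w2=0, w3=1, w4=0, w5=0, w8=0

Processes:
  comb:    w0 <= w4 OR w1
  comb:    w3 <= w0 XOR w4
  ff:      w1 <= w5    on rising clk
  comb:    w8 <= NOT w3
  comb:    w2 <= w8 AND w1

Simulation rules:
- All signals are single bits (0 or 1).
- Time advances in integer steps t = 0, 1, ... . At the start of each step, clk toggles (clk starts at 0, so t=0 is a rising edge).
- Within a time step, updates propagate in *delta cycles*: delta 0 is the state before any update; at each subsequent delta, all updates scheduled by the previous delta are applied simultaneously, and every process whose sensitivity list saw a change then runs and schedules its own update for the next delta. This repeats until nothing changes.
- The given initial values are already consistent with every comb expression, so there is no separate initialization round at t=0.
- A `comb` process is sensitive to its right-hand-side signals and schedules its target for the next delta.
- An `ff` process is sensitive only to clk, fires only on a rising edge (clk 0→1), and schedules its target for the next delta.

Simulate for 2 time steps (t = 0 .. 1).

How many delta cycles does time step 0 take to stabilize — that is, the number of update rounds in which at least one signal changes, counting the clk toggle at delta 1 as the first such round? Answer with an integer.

5

t0.Δ0 w5=0 w2=0 w4=0 w1=1 w0=1 w3=1 w8=0 clk=0
t0.Δ1 w5=0 w2=0 w4=0 w1=1 w0=1 w3=1 w8=0 clk=1
t0.Δ2 w5=0 w2=0 w4=0 w1=0 w0=1 w3=1 w8=0 clk=1
t0.Δ3 w5=0 w2=0 w4=0 w1=0 w0=0 w3=1 w8=0 clk=1
t0.Δ4 w5=0 w2=0 w4=0 w1=0 w0=0 w3=0 w8=0 clk=1
t0.Δ5 w5=0 w2=0 w4=0 w1=0 w0=0 w3=0 w8=1 clk=1
t1.Δ0 w5=0 w2=0 w4=0 w1=0 w0=0 w3=0 w8=1 clk=1
t1.Δ1 w5=0 w2=0 w4=0 w1=0 w0=0 w3=0 w8=1 clk=0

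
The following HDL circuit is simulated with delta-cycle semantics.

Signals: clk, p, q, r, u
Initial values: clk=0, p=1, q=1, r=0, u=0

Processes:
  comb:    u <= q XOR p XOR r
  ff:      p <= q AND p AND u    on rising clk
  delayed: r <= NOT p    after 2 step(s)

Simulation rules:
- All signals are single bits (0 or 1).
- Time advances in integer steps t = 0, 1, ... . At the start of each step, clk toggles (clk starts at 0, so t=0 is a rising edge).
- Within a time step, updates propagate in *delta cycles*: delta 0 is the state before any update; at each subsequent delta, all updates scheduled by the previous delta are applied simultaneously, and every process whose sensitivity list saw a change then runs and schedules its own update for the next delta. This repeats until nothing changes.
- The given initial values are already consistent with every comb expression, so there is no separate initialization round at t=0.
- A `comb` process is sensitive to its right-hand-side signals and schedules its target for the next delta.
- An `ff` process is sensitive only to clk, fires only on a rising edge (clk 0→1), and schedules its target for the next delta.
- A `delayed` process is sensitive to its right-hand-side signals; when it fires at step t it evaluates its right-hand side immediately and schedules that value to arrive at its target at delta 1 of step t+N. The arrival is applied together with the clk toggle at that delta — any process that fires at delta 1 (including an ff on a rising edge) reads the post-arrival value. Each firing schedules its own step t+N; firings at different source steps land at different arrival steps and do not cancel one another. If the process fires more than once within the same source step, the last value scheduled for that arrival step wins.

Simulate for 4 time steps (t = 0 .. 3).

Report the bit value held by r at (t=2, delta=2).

1

[bits: p,clk,q,u,r]
t=0: Δ0=10100 Δ1=11100 Δ2=01100 Δ3=01110 | 3Δ
t=1: Δ0=01110 Δ1=00110 | 1Δ
t=2: Δ0=00110 Δ1=01111 Δ2=01101 | 2Δ
t=3: Δ0=01101 Δ1=00101 | 1Δ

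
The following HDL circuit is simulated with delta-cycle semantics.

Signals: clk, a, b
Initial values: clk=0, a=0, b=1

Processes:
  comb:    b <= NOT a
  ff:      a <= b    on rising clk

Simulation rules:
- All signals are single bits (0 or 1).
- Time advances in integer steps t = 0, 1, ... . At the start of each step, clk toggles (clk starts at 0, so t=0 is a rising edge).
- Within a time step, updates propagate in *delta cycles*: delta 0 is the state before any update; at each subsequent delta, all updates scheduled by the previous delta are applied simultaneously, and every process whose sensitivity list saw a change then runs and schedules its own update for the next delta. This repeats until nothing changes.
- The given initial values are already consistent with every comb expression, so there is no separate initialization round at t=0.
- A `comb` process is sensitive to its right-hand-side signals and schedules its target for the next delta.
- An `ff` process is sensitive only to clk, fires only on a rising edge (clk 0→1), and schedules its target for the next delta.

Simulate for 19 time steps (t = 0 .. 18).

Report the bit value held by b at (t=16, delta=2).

1

[bits: b,clk,a]
t=0: Δ0=100 Δ1=110 Δ2=111 Δ3=011 | 3Δ
t=1: Δ0=011 Δ1=001 | 1Δ
t=2: Δ0=001 Δ1=011 Δ2=010 Δ3=110 | 3Δ
t=3: Δ0=110 Δ1=100 | 1Δ
t=4: Δ0=100 Δ1=110 Δ2=111 Δ3=011 | 3Δ
t=5: Δ0=011 Δ1=001 | 1Δ
t=6: Δ0=001 Δ1=011 Δ2=010 Δ3=110 | 3Δ
t=7: Δ0=110 Δ1=100 | 1Δ
t=8: Δ0=100 Δ1=110 Δ2=111 Δ3=011 | 3Δ
t=9: Δ0=011 Δ1=001 | 1Δ
t=10: Δ0=001 Δ1=011 Δ2=010 Δ3=110 | 3Δ
t=11: Δ0=110 Δ1=100 | 1Δ
t=12: Δ0=100 Δ1=110 Δ2=111 Δ3=011 | 3Δ
t=13: Δ0=011 Δ1=001 | 1Δ
t=14: Δ0=001 Δ1=011 Δ2=010 Δ3=110 | 3Δ
t=15: Δ0=110 Δ1=100 | 1Δ
t=16: Δ0=100 Δ1=110 Δ2=111 Δ3=011 | 3Δ
t=17: Δ0=011 Δ1=001 | 1Δ
t=18: Δ0=001 Δ1=011 Δ2=010 Δ3=110 | 3Δ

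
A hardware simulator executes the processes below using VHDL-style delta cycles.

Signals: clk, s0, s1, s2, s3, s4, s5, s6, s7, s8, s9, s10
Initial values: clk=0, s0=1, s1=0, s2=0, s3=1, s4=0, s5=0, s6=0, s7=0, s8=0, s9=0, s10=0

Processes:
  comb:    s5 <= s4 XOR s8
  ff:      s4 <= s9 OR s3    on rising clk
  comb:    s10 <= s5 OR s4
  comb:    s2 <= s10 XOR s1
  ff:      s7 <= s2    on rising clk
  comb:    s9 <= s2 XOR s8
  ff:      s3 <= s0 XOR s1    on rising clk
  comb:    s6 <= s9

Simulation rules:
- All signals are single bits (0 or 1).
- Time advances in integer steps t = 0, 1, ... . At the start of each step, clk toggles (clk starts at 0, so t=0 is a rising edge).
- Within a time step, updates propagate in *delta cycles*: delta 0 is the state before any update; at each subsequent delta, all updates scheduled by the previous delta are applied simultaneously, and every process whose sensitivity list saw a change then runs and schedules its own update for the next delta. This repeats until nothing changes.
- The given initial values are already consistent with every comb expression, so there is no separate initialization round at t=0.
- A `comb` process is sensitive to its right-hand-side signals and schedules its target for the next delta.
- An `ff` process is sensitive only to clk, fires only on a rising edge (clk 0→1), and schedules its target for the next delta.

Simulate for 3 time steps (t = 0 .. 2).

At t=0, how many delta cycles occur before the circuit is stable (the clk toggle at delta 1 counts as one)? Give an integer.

6

[bits: s6,s8,s5,clk,s9,s10,s4,s2,s0,s3,s1,s7]
t=0: Δ0=000000001100 Δ1=000100001100 Δ2=000100101100 Δ3=001101101100 Δ4=001101111100 Δ5=001111111100 Δ6=101111111100 | 6Δ
t=1: Δ0=101111111100 Δ1=101011111100 | 1Δ
t=2: Δ0=101011111100 Δ1=101111111100 Δ2=101111111101 | 2Δ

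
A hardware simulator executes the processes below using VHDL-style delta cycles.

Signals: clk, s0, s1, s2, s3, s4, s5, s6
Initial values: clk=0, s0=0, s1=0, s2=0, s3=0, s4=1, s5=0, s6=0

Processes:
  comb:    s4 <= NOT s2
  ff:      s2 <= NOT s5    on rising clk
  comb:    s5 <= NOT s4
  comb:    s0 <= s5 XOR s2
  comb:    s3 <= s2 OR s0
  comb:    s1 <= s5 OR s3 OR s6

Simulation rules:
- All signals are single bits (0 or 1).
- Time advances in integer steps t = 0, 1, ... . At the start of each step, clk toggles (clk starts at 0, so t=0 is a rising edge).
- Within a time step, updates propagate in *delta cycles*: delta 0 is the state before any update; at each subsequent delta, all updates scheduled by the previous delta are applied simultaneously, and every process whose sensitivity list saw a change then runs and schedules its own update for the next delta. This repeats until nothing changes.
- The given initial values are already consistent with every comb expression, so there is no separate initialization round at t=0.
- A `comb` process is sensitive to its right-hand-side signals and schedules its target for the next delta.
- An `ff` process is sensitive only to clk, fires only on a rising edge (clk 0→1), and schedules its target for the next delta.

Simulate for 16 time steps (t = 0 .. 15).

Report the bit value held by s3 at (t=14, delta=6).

[bits: s0,s4,s5,s1,s6,s3,s2,clk]
t=0: Δ0=01000000 Δ1=01000001 Δ2=01000011 Δ3=10000111 Δ4=10110111 Δ5=00110111 | 5Δ
t=1: Δ0=00110111 Δ1=00110110 | 1Δ
t=2: Δ0=00110110 Δ1=00110111 Δ2=00110101 Δ3=11110001 Δ4=11010101 Δ5=01010101 Δ6=01010001 Δ7=01000001 | 7Δ
t=3: Δ0=01000001 Δ1=01000000 | 1Δ
t=4: Δ0=01000000 Δ1=01000001 Δ2=01000011 Δ3=10000111 Δ4=10110111 Δ5=00110111 | 5Δ
t=5: Δ0=00110111 Δ1=00110110 | 1Δ
t=6: Δ0=00110110 Δ1=00110111 Δ2=00110101 Δ3=11110001 Δ4=11010101 Δ5=01010101 Δ6=01010001 Δ7=01000001 | 7Δ
t=7: Δ0=01000001 Δ1=01000000 | 1Δ
t=8: Δ0=01000000 Δ1=01000001 Δ2=01000011 Δ3=10000111 Δ4=10110111 Δ5=00110111 | 5Δ
t=9: Δ0=00110111 Δ1=00110110 | 1Δ
t=10: Δ0=00110110 Δ1=00110111 Δ2=00110101 Δ3=11110001 Δ4=11010101 Δ5=01010101 Δ6=01010001 Δ7=01000001 | 7Δ
t=11: Δ0=01000001 Δ1=01000000 | 1Δ
t=12: Δ0=01000000 Δ1=01000001 Δ2=01000011 Δ3=10000111 Δ4=10110111 Δ5=00110111 | 5Δ
t=13: Δ0=00110111 Δ1=00110110 | 1Δ
t=14: Δ0=00110110 Δ1=00110111 Δ2=00110101 Δ3=11110001 Δ4=11010101 Δ5=01010101 Δ6=01010001 Δ7=01000001 | 7Δ
t=15: Δ0=01000001 Δ1=01000000 | 1Δ

0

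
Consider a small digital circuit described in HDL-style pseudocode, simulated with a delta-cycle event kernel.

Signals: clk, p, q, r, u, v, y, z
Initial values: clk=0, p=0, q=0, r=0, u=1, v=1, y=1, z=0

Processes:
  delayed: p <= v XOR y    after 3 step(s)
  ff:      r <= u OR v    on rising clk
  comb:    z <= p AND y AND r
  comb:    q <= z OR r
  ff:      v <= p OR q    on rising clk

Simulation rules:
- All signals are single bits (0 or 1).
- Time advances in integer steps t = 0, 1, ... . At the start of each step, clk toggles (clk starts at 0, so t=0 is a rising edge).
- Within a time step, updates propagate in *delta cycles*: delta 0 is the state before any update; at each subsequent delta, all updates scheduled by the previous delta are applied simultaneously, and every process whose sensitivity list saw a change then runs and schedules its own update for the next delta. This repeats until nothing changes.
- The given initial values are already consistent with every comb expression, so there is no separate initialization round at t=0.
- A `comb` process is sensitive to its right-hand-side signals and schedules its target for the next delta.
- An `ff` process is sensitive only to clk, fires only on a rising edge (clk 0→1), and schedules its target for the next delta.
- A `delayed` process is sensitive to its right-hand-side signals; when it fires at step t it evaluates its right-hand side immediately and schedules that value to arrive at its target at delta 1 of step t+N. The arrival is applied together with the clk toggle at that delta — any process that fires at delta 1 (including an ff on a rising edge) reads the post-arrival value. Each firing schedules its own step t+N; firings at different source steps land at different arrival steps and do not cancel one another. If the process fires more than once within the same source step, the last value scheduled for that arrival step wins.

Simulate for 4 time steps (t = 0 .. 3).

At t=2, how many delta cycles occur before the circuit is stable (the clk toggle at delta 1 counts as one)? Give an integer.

2

t0.Δ0 clk=0 p=0 y=1 q=0 z=0 u=1 r=0 v=1
t0.Δ1 clk=1 p=0 y=1 q=0 z=0 u=1 r=0 v=1
t0.Δ2 clk=1 p=0 y=1 q=0 z=0 u=1 r=1 v=0
t0.Δ3 clk=1 p=0 y=1 q=1 z=0 u=1 r=1 v=0
t1.Δ0 clk=1 p=0 y=1 q=1 z=0 u=1 r=1 v=0
t1.Δ1 clk=0 p=0 y=1 q=1 z=0 u=1 r=1 v=0
t2.Δ0 clk=0 p=0 y=1 q=1 z=0 u=1 r=1 v=0
t2.Δ1 clk=1 p=0 y=1 q=1 z=0 u=1 r=1 v=0
t2.Δ2 clk=1 p=0 y=1 q=1 z=0 u=1 r=1 v=1
t3.Δ0 clk=1 p=0 y=1 q=1 z=0 u=1 r=1 v=1
t3.Δ1 clk=0 p=1 y=1 q=1 z=0 u=1 r=1 v=1
t3.Δ2 clk=0 p=1 y=1 q=1 z=1 u=1 r=1 v=1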